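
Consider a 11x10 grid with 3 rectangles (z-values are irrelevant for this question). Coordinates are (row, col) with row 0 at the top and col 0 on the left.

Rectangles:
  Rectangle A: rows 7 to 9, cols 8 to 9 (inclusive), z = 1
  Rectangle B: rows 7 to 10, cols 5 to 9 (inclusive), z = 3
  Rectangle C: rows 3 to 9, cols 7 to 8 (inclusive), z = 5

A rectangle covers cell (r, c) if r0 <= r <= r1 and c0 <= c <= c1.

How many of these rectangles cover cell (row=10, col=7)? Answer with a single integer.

Answer: 1

Derivation:
Check cell (10,7):
  A: rows 7-9 cols 8-9 -> outside (row miss)
  B: rows 7-10 cols 5-9 -> covers
  C: rows 3-9 cols 7-8 -> outside (row miss)
Count covering = 1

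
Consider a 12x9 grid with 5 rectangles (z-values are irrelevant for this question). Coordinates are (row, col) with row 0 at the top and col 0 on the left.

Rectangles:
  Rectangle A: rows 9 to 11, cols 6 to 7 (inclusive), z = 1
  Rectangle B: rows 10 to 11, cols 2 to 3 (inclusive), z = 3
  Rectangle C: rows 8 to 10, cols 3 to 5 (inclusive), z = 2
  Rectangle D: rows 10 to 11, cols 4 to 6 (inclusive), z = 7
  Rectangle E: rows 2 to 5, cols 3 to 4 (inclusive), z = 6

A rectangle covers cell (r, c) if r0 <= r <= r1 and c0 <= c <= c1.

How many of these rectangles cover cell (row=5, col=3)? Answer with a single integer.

Answer: 1

Derivation:
Check cell (5,3):
  A: rows 9-11 cols 6-7 -> outside (row miss)
  B: rows 10-11 cols 2-3 -> outside (row miss)
  C: rows 8-10 cols 3-5 -> outside (row miss)
  D: rows 10-11 cols 4-6 -> outside (row miss)
  E: rows 2-5 cols 3-4 -> covers
Count covering = 1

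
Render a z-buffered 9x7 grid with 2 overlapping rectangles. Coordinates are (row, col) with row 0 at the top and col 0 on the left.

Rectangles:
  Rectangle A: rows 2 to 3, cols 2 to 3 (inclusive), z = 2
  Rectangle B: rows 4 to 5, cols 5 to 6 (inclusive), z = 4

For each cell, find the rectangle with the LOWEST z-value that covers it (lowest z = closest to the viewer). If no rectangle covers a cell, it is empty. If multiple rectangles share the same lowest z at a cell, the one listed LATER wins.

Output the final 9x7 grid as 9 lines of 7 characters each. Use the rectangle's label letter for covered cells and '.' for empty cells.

.......
.......
..AA...
..AA...
.....BB
.....BB
.......
.......
.......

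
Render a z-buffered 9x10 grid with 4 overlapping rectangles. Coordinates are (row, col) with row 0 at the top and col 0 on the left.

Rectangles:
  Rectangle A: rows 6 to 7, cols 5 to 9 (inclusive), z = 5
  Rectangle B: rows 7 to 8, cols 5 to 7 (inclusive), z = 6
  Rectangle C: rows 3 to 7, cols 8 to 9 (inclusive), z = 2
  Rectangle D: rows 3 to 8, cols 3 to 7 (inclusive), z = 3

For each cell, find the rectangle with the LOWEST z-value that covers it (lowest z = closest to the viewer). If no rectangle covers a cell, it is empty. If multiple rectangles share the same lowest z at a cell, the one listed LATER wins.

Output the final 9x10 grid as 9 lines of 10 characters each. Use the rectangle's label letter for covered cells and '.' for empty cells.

..........
..........
..........
...DDDDDCC
...DDDDDCC
...DDDDDCC
...DDDDDCC
...DDDDDCC
...DDDDD..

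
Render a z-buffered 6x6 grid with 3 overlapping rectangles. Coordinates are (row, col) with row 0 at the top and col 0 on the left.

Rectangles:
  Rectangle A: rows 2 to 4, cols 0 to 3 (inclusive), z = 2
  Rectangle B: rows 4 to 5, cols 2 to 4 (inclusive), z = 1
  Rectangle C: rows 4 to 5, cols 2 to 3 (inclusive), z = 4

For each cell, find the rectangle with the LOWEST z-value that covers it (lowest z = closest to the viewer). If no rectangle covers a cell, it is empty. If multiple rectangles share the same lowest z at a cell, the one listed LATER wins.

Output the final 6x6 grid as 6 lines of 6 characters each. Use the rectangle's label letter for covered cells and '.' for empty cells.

......
......
AAAA..
AAAA..
AABBB.
..BBB.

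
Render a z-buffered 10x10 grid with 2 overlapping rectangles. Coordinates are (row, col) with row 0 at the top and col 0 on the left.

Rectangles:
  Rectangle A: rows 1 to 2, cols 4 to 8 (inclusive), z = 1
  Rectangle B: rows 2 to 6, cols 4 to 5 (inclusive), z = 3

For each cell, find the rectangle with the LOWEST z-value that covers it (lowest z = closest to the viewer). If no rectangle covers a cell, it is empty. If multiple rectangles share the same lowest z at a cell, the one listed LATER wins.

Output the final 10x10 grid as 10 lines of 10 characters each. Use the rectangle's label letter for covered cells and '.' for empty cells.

..........
....AAAAA.
....AAAAA.
....BB....
....BB....
....BB....
....BB....
..........
..........
..........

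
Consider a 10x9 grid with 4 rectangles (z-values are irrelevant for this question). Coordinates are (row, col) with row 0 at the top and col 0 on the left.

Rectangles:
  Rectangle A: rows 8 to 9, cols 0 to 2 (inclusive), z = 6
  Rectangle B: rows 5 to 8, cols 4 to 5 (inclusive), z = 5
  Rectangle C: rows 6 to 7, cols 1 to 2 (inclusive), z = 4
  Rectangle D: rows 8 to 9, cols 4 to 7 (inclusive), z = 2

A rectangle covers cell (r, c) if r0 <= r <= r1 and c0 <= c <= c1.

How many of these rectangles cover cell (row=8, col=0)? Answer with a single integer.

Answer: 1

Derivation:
Check cell (8,0):
  A: rows 8-9 cols 0-2 -> covers
  B: rows 5-8 cols 4-5 -> outside (col miss)
  C: rows 6-7 cols 1-2 -> outside (row miss)
  D: rows 8-9 cols 4-7 -> outside (col miss)
Count covering = 1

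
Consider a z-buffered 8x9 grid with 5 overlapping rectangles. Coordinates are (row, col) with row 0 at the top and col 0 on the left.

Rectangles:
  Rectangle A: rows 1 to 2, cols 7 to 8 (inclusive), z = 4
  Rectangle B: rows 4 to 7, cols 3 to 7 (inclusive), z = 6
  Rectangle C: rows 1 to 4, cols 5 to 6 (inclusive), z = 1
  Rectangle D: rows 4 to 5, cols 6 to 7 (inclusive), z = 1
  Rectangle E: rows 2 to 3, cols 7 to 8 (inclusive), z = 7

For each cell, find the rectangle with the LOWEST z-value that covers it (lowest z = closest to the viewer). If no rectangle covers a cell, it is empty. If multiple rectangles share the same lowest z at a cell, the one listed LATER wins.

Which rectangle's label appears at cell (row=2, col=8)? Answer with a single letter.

Check cell (2,8):
  A: rows 1-2 cols 7-8 z=4 -> covers; best now A (z=4)
  B: rows 4-7 cols 3-7 -> outside (row miss)
  C: rows 1-4 cols 5-6 -> outside (col miss)
  D: rows 4-5 cols 6-7 -> outside (row miss)
  E: rows 2-3 cols 7-8 z=7 -> covers; best now A (z=4)
Winner: A at z=4

Answer: A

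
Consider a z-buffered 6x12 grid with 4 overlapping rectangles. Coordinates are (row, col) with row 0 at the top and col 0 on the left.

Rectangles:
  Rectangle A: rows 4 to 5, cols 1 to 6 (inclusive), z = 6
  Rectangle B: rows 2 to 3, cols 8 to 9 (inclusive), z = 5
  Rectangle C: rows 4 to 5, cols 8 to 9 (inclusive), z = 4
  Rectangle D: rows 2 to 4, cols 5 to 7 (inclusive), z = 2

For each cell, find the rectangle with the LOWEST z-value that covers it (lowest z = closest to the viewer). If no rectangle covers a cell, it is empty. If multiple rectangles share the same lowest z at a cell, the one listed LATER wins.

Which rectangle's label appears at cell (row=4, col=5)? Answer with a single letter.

Answer: D

Derivation:
Check cell (4,5):
  A: rows 4-5 cols 1-6 z=6 -> covers; best now A (z=6)
  B: rows 2-3 cols 8-9 -> outside (row miss)
  C: rows 4-5 cols 8-9 -> outside (col miss)
  D: rows 2-4 cols 5-7 z=2 -> covers; best now D (z=2)
Winner: D at z=2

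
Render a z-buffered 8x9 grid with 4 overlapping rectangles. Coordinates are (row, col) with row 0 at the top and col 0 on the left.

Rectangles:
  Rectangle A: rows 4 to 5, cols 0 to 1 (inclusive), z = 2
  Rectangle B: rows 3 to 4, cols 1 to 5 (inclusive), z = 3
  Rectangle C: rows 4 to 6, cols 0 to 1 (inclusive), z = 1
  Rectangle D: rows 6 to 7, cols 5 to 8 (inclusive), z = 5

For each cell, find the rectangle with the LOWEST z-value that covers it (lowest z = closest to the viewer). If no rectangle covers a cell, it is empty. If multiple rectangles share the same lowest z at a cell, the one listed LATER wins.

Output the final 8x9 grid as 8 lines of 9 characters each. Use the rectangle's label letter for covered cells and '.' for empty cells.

.........
.........
.........
.BBBBB...
CCBBBB...
CC.......
CC...DDDD
.....DDDD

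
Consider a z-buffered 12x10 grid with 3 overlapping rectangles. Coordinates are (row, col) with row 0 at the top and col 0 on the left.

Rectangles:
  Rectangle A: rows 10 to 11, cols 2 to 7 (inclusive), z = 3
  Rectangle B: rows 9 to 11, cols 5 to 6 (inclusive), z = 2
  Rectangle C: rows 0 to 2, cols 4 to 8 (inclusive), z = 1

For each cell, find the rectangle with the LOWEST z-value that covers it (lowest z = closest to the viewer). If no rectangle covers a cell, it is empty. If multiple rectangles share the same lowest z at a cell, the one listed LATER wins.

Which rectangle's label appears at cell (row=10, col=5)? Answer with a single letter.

Check cell (10,5):
  A: rows 10-11 cols 2-7 z=3 -> covers; best now A (z=3)
  B: rows 9-11 cols 5-6 z=2 -> covers; best now B (z=2)
  C: rows 0-2 cols 4-8 -> outside (row miss)
Winner: B at z=2

Answer: B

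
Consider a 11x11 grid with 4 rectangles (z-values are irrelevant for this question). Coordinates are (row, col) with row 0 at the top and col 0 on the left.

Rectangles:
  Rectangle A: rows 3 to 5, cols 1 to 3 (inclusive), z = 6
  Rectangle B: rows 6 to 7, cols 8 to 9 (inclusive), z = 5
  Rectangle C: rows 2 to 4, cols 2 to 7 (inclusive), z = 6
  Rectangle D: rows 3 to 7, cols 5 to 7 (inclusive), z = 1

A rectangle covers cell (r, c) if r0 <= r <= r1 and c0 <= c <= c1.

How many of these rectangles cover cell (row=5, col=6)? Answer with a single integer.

Check cell (5,6):
  A: rows 3-5 cols 1-3 -> outside (col miss)
  B: rows 6-7 cols 8-9 -> outside (row miss)
  C: rows 2-4 cols 2-7 -> outside (row miss)
  D: rows 3-7 cols 5-7 -> covers
Count covering = 1

Answer: 1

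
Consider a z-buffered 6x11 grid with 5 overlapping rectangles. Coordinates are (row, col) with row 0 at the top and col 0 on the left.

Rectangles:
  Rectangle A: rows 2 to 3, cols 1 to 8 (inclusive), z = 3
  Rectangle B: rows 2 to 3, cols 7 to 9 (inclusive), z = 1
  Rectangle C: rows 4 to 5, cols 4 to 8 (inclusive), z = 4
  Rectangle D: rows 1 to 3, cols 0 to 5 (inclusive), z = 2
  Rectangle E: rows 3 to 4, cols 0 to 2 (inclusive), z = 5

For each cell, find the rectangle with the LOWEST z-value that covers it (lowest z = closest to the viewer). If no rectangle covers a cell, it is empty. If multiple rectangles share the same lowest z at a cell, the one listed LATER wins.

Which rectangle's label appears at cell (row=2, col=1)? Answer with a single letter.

Check cell (2,1):
  A: rows 2-3 cols 1-8 z=3 -> covers; best now A (z=3)
  B: rows 2-3 cols 7-9 -> outside (col miss)
  C: rows 4-5 cols 4-8 -> outside (row miss)
  D: rows 1-3 cols 0-5 z=2 -> covers; best now D (z=2)
  E: rows 3-4 cols 0-2 -> outside (row miss)
Winner: D at z=2

Answer: D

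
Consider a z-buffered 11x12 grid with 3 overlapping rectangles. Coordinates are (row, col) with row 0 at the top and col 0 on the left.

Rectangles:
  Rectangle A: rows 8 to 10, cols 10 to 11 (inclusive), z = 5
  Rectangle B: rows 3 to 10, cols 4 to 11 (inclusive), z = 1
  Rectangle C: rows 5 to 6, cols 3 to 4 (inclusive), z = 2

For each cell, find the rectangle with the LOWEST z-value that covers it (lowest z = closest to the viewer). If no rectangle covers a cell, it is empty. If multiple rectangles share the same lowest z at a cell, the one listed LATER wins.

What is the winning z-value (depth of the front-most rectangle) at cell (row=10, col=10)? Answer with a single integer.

Answer: 1

Derivation:
Check cell (10,10):
  A: rows 8-10 cols 10-11 z=5 -> covers; best now A (z=5)
  B: rows 3-10 cols 4-11 z=1 -> covers; best now B (z=1)
  C: rows 5-6 cols 3-4 -> outside (row miss)
Winner: B at z=1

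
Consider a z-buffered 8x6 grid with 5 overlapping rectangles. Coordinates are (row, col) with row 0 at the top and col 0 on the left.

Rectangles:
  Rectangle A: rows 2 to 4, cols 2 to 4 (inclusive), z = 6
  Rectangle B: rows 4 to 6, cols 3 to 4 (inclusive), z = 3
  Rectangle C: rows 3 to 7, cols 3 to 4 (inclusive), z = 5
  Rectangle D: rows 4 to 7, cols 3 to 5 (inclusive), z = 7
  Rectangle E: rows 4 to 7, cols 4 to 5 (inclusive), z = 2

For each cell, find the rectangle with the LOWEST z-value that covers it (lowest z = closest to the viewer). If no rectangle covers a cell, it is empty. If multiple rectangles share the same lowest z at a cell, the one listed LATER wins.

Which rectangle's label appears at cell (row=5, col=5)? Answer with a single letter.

Answer: E

Derivation:
Check cell (5,5):
  A: rows 2-4 cols 2-4 -> outside (row miss)
  B: rows 4-6 cols 3-4 -> outside (col miss)
  C: rows 3-7 cols 3-4 -> outside (col miss)
  D: rows 4-7 cols 3-5 z=7 -> covers; best now D (z=7)
  E: rows 4-7 cols 4-5 z=2 -> covers; best now E (z=2)
Winner: E at z=2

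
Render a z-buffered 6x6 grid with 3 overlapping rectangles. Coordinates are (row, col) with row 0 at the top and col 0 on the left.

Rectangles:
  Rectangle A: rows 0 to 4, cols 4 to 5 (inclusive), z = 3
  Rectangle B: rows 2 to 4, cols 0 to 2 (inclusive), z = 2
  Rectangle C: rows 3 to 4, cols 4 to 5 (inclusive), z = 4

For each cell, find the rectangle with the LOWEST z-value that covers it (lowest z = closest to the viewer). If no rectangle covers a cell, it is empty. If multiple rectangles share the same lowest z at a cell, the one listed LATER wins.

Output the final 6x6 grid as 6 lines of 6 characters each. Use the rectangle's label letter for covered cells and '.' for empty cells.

....AA
....AA
BBB.AA
BBB.AA
BBB.AA
......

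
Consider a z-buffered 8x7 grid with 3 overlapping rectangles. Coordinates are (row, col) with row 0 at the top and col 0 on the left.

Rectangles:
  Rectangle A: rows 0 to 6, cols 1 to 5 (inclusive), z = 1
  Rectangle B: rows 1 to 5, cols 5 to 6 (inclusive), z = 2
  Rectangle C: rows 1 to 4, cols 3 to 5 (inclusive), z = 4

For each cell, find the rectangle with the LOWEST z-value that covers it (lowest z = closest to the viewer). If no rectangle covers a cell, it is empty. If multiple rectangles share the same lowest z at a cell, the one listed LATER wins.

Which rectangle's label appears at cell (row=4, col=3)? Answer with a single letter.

Answer: A

Derivation:
Check cell (4,3):
  A: rows 0-6 cols 1-5 z=1 -> covers; best now A (z=1)
  B: rows 1-5 cols 5-6 -> outside (col miss)
  C: rows 1-4 cols 3-5 z=4 -> covers; best now A (z=1)
Winner: A at z=1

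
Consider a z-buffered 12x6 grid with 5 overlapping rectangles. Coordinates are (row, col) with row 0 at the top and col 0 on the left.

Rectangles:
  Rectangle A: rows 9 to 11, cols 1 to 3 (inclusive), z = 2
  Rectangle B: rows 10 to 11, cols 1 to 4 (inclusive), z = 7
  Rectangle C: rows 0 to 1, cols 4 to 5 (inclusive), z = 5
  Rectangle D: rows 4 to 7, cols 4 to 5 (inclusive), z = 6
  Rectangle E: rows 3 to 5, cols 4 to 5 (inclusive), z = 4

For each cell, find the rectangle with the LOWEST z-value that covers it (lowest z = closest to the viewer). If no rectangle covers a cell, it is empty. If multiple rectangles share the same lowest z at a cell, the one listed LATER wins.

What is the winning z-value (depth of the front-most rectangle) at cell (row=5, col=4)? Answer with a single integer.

Check cell (5,4):
  A: rows 9-11 cols 1-3 -> outside (row miss)
  B: rows 10-11 cols 1-4 -> outside (row miss)
  C: rows 0-1 cols 4-5 -> outside (row miss)
  D: rows 4-7 cols 4-5 z=6 -> covers; best now D (z=6)
  E: rows 3-5 cols 4-5 z=4 -> covers; best now E (z=4)
Winner: E at z=4

Answer: 4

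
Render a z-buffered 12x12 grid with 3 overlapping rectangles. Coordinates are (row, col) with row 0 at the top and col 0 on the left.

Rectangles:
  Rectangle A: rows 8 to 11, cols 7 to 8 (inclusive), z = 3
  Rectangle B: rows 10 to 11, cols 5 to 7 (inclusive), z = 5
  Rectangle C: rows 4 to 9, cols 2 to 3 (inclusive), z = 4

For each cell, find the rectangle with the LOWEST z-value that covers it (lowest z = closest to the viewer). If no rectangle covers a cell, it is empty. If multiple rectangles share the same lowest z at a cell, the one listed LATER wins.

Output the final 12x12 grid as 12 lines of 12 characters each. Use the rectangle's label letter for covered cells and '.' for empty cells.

............
............
............
............
..CC........
..CC........
..CC........
..CC........
..CC...AA...
..CC...AA...
.....BBAA...
.....BBAA...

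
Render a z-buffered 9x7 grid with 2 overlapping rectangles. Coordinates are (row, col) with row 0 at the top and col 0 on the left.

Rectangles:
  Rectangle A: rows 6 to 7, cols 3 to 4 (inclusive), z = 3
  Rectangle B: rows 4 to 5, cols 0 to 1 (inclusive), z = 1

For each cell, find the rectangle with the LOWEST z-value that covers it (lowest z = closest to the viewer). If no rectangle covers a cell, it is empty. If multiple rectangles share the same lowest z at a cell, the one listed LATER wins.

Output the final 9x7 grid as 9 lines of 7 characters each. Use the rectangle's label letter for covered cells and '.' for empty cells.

.......
.......
.......
.......
BB.....
BB.....
...AA..
...AA..
.......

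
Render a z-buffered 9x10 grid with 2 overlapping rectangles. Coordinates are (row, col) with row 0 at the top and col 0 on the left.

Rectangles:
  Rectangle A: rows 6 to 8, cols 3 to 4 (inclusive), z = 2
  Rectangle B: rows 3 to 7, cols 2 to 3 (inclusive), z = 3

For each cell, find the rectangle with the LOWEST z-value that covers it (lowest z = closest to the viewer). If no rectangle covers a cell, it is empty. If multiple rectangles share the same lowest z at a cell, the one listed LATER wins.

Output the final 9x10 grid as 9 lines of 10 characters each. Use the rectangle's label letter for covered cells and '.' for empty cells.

..........
..........
..........
..BB......
..BB......
..BB......
..BAA.....
..BAA.....
...AA.....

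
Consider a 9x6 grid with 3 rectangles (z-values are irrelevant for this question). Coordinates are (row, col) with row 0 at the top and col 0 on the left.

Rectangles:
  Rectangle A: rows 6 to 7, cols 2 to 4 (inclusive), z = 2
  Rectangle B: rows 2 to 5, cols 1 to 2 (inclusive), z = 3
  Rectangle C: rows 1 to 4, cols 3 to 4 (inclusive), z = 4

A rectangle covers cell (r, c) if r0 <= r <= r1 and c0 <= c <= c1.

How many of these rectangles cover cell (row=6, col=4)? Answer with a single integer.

Answer: 1

Derivation:
Check cell (6,4):
  A: rows 6-7 cols 2-4 -> covers
  B: rows 2-5 cols 1-2 -> outside (row miss)
  C: rows 1-4 cols 3-4 -> outside (row miss)
Count covering = 1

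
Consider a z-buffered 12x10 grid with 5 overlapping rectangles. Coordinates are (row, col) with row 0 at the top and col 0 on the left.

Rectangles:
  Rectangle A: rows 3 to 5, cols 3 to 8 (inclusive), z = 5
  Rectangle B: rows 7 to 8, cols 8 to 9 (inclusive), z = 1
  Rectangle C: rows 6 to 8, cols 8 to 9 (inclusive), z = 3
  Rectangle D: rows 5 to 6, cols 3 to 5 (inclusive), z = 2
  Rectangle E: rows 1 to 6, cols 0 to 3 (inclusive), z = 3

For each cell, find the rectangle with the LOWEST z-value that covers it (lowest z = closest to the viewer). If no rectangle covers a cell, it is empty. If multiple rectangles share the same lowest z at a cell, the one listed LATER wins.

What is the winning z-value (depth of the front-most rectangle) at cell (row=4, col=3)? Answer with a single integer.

Check cell (4,3):
  A: rows 3-5 cols 3-8 z=5 -> covers; best now A (z=5)
  B: rows 7-8 cols 8-9 -> outside (row miss)
  C: rows 6-8 cols 8-9 -> outside (row miss)
  D: rows 5-6 cols 3-5 -> outside (row miss)
  E: rows 1-6 cols 0-3 z=3 -> covers; best now E (z=3)
Winner: E at z=3

Answer: 3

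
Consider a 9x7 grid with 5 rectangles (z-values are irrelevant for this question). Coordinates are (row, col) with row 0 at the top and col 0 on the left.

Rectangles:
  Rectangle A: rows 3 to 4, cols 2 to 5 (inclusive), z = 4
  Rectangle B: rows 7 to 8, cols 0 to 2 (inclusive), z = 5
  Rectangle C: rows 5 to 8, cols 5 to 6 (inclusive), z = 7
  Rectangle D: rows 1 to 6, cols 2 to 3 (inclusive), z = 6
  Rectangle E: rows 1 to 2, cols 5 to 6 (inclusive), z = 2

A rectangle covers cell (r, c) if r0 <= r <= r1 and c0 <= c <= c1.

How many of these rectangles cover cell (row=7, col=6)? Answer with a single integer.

Answer: 1

Derivation:
Check cell (7,6):
  A: rows 3-4 cols 2-5 -> outside (row miss)
  B: rows 7-8 cols 0-2 -> outside (col miss)
  C: rows 5-8 cols 5-6 -> covers
  D: rows 1-6 cols 2-3 -> outside (row miss)
  E: rows 1-2 cols 5-6 -> outside (row miss)
Count covering = 1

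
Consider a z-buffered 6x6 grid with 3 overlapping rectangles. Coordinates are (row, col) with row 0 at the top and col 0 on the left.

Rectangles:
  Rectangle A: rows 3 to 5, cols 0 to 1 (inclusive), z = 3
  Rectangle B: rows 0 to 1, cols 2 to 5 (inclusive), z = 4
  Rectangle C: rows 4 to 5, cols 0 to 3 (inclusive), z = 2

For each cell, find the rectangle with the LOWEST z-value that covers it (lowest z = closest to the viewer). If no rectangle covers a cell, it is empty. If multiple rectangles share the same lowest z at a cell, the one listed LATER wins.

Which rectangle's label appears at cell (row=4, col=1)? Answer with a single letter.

Answer: C

Derivation:
Check cell (4,1):
  A: rows 3-5 cols 0-1 z=3 -> covers; best now A (z=3)
  B: rows 0-1 cols 2-5 -> outside (row miss)
  C: rows 4-5 cols 0-3 z=2 -> covers; best now C (z=2)
Winner: C at z=2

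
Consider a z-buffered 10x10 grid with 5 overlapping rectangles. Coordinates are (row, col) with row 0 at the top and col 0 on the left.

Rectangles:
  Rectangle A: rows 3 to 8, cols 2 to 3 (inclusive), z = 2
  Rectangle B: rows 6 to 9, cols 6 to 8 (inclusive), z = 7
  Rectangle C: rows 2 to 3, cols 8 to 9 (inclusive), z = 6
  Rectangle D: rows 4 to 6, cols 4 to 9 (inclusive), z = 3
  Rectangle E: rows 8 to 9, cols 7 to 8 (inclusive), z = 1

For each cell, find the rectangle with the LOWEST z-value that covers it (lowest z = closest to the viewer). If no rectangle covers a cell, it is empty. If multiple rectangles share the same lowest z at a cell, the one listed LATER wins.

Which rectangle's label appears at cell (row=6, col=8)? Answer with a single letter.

Check cell (6,8):
  A: rows 3-8 cols 2-3 -> outside (col miss)
  B: rows 6-9 cols 6-8 z=7 -> covers; best now B (z=7)
  C: rows 2-3 cols 8-9 -> outside (row miss)
  D: rows 4-6 cols 4-9 z=3 -> covers; best now D (z=3)
  E: rows 8-9 cols 7-8 -> outside (row miss)
Winner: D at z=3

Answer: D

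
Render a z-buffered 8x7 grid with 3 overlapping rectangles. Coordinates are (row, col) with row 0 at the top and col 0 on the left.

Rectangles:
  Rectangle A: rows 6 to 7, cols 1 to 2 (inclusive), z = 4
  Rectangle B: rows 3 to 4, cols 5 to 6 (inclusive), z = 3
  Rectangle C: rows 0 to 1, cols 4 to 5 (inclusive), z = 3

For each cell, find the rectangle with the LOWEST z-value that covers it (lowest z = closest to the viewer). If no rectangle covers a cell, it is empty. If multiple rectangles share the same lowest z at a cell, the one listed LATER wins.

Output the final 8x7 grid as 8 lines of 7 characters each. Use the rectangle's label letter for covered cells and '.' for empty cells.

....CC.
....CC.
.......
.....BB
.....BB
.......
.AA....
.AA....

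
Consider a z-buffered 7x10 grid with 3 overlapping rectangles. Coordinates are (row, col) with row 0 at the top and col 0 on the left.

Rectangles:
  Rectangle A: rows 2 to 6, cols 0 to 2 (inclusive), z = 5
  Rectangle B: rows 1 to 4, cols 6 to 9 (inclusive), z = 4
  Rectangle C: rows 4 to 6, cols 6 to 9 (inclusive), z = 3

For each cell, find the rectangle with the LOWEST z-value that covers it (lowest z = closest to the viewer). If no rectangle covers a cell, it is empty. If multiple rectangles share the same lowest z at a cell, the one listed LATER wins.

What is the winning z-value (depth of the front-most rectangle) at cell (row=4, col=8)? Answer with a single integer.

Answer: 3

Derivation:
Check cell (4,8):
  A: rows 2-6 cols 0-2 -> outside (col miss)
  B: rows 1-4 cols 6-9 z=4 -> covers; best now B (z=4)
  C: rows 4-6 cols 6-9 z=3 -> covers; best now C (z=3)
Winner: C at z=3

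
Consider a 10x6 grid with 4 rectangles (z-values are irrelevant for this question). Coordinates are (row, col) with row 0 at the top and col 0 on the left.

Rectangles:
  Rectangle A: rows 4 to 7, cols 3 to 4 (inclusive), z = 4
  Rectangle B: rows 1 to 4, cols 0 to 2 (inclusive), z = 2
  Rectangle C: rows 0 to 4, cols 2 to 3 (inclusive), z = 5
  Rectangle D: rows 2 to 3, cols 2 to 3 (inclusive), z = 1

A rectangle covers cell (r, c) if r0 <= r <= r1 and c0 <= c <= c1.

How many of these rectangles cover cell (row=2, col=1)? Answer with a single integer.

Check cell (2,1):
  A: rows 4-7 cols 3-4 -> outside (row miss)
  B: rows 1-4 cols 0-2 -> covers
  C: rows 0-4 cols 2-3 -> outside (col miss)
  D: rows 2-3 cols 2-3 -> outside (col miss)
Count covering = 1

Answer: 1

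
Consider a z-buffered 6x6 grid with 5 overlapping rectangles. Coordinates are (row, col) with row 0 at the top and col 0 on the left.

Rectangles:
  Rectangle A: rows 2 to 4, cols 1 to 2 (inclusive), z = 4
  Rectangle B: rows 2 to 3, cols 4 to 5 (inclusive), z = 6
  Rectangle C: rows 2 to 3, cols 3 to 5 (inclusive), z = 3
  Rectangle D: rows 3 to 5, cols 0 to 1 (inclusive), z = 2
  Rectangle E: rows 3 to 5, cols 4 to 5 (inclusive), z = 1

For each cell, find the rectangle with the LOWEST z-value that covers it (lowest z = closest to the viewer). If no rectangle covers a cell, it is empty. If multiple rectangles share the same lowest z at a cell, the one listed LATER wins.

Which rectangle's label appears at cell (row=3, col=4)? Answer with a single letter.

Answer: E

Derivation:
Check cell (3,4):
  A: rows 2-4 cols 1-2 -> outside (col miss)
  B: rows 2-3 cols 4-5 z=6 -> covers; best now B (z=6)
  C: rows 2-3 cols 3-5 z=3 -> covers; best now C (z=3)
  D: rows 3-5 cols 0-1 -> outside (col miss)
  E: rows 3-5 cols 4-5 z=1 -> covers; best now E (z=1)
Winner: E at z=1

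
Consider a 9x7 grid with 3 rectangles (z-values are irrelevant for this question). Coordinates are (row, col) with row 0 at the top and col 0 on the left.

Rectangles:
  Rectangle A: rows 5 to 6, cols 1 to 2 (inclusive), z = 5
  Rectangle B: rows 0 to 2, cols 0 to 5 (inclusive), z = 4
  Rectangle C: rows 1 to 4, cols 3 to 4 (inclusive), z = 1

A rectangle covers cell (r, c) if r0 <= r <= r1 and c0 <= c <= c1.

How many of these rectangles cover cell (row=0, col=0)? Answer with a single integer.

Check cell (0,0):
  A: rows 5-6 cols 1-2 -> outside (row miss)
  B: rows 0-2 cols 0-5 -> covers
  C: rows 1-4 cols 3-4 -> outside (row miss)
Count covering = 1

Answer: 1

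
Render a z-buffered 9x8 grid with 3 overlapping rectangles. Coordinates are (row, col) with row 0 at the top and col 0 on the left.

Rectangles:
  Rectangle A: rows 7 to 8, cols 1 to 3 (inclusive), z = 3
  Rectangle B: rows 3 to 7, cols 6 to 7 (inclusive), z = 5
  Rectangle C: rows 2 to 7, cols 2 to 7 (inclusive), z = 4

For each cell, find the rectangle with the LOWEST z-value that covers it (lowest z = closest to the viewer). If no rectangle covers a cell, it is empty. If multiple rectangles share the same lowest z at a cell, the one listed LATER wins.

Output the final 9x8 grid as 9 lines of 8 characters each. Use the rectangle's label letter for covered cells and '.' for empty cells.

........
........
..CCCCCC
..CCCCCC
..CCCCCC
..CCCCCC
..CCCCCC
.AAACCCC
.AAA....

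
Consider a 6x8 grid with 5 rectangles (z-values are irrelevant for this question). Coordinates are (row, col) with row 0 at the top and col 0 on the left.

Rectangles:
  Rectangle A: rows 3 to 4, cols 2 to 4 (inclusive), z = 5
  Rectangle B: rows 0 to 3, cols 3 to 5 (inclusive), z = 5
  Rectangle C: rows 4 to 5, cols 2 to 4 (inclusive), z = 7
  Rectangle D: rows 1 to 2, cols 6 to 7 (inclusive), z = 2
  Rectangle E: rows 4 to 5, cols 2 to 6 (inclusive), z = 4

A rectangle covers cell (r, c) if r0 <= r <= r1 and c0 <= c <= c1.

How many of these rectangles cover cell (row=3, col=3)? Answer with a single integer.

Check cell (3,3):
  A: rows 3-4 cols 2-4 -> covers
  B: rows 0-3 cols 3-5 -> covers
  C: rows 4-5 cols 2-4 -> outside (row miss)
  D: rows 1-2 cols 6-7 -> outside (row miss)
  E: rows 4-5 cols 2-6 -> outside (row miss)
Count covering = 2

Answer: 2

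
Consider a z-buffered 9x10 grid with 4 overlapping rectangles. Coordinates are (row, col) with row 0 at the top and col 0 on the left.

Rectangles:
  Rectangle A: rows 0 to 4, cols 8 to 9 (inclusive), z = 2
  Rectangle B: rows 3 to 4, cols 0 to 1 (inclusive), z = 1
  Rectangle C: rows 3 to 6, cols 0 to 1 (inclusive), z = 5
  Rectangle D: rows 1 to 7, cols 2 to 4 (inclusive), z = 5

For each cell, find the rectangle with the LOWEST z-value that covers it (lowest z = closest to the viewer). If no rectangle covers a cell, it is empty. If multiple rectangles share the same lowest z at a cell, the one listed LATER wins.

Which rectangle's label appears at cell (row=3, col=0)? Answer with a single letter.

Answer: B

Derivation:
Check cell (3,0):
  A: rows 0-4 cols 8-9 -> outside (col miss)
  B: rows 3-4 cols 0-1 z=1 -> covers; best now B (z=1)
  C: rows 3-6 cols 0-1 z=5 -> covers; best now B (z=1)
  D: rows 1-7 cols 2-4 -> outside (col miss)
Winner: B at z=1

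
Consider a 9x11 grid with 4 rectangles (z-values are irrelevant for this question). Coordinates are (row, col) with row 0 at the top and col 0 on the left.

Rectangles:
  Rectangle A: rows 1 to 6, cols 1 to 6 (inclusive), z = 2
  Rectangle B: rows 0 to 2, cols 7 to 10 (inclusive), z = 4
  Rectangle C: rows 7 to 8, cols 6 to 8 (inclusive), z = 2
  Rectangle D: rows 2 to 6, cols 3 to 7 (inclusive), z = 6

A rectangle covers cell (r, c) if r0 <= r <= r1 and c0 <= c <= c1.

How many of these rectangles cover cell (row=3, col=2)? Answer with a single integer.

Check cell (3,2):
  A: rows 1-6 cols 1-6 -> covers
  B: rows 0-2 cols 7-10 -> outside (row miss)
  C: rows 7-8 cols 6-8 -> outside (row miss)
  D: rows 2-6 cols 3-7 -> outside (col miss)
Count covering = 1

Answer: 1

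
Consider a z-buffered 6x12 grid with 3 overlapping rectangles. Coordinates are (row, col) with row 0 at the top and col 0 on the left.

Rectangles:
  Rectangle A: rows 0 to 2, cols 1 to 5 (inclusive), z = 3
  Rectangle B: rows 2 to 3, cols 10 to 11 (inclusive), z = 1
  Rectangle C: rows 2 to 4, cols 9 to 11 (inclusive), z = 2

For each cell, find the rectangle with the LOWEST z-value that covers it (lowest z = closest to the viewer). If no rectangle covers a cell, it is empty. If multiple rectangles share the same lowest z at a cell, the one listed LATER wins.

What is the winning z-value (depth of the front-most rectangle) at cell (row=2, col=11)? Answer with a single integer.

Answer: 1

Derivation:
Check cell (2,11):
  A: rows 0-2 cols 1-5 -> outside (col miss)
  B: rows 2-3 cols 10-11 z=1 -> covers; best now B (z=1)
  C: rows 2-4 cols 9-11 z=2 -> covers; best now B (z=1)
Winner: B at z=1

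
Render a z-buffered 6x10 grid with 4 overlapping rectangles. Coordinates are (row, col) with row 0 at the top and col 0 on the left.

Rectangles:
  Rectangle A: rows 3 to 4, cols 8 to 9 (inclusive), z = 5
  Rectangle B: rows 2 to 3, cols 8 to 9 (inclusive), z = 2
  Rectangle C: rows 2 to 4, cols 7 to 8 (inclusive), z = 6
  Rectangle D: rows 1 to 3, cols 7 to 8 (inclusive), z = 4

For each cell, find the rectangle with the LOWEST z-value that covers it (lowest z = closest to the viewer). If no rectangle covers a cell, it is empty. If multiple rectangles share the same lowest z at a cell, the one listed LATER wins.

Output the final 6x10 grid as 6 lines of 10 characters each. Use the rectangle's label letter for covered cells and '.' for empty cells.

..........
.......DD.
.......DBB
.......DBB
.......CAA
..........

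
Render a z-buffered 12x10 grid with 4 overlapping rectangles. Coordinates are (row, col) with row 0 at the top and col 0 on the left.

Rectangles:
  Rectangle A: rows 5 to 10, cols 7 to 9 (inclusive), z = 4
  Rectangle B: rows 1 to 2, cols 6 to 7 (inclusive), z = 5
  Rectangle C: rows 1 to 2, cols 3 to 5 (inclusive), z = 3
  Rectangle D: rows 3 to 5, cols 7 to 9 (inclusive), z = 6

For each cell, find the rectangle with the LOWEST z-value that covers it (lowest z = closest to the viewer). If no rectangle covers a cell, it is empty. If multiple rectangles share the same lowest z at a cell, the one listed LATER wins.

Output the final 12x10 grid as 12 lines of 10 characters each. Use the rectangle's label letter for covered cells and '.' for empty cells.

..........
...CCCBB..
...CCCBB..
.......DDD
.......DDD
.......AAA
.......AAA
.......AAA
.......AAA
.......AAA
.......AAA
..........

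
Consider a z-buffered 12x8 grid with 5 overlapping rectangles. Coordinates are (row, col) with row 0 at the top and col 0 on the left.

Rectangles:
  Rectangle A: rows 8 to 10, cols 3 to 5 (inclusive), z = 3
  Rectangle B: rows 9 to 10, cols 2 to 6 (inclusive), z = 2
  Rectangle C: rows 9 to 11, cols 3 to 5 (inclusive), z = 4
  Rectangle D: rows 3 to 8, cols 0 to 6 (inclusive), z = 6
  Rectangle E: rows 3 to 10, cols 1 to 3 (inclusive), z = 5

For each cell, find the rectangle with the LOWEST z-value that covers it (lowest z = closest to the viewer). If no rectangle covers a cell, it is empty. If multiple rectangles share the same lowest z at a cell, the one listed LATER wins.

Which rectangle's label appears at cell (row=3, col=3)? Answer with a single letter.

Answer: E

Derivation:
Check cell (3,3):
  A: rows 8-10 cols 3-5 -> outside (row miss)
  B: rows 9-10 cols 2-6 -> outside (row miss)
  C: rows 9-11 cols 3-5 -> outside (row miss)
  D: rows 3-8 cols 0-6 z=6 -> covers; best now D (z=6)
  E: rows 3-10 cols 1-3 z=5 -> covers; best now E (z=5)
Winner: E at z=5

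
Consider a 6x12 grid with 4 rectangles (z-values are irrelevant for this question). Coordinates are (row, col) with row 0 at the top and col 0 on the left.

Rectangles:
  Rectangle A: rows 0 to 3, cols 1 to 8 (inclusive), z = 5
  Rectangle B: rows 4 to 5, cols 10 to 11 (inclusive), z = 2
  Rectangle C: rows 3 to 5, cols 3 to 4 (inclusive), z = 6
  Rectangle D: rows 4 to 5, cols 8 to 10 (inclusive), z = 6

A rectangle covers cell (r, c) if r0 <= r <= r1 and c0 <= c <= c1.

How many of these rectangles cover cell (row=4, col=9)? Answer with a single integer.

Check cell (4,9):
  A: rows 0-3 cols 1-8 -> outside (row miss)
  B: rows 4-5 cols 10-11 -> outside (col miss)
  C: rows 3-5 cols 3-4 -> outside (col miss)
  D: rows 4-5 cols 8-10 -> covers
Count covering = 1

Answer: 1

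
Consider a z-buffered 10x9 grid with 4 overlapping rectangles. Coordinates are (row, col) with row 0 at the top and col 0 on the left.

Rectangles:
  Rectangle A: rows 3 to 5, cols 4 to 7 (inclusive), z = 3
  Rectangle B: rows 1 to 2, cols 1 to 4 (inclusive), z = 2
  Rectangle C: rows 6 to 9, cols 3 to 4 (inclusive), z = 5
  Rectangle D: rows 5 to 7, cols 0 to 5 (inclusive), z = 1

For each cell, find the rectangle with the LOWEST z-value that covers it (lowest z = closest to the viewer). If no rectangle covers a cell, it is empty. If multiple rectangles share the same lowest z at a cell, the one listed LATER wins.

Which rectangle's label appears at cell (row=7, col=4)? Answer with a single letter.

Check cell (7,4):
  A: rows 3-5 cols 4-7 -> outside (row miss)
  B: rows 1-2 cols 1-4 -> outside (row miss)
  C: rows 6-9 cols 3-4 z=5 -> covers; best now C (z=5)
  D: rows 5-7 cols 0-5 z=1 -> covers; best now D (z=1)
Winner: D at z=1

Answer: D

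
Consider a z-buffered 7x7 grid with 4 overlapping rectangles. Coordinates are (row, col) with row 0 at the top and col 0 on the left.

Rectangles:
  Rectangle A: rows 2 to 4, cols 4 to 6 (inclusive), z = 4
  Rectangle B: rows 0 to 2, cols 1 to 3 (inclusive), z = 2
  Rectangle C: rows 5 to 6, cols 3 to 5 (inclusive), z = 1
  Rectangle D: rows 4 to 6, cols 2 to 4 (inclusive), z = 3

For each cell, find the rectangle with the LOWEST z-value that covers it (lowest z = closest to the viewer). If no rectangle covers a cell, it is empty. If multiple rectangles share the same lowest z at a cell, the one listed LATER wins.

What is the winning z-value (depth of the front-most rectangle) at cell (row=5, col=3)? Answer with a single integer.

Answer: 1

Derivation:
Check cell (5,3):
  A: rows 2-4 cols 4-6 -> outside (row miss)
  B: rows 0-2 cols 1-3 -> outside (row miss)
  C: rows 5-6 cols 3-5 z=1 -> covers; best now C (z=1)
  D: rows 4-6 cols 2-4 z=3 -> covers; best now C (z=1)
Winner: C at z=1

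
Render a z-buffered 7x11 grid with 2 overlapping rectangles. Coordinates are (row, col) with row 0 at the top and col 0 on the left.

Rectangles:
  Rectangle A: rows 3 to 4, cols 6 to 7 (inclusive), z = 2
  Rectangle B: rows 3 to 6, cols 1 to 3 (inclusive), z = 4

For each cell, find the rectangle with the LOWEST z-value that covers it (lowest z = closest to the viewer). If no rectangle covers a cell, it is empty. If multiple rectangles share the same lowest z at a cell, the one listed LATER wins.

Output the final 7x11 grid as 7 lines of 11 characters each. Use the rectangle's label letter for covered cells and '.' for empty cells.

...........
...........
...........
.BBB..AA...
.BBB..AA...
.BBB.......
.BBB.......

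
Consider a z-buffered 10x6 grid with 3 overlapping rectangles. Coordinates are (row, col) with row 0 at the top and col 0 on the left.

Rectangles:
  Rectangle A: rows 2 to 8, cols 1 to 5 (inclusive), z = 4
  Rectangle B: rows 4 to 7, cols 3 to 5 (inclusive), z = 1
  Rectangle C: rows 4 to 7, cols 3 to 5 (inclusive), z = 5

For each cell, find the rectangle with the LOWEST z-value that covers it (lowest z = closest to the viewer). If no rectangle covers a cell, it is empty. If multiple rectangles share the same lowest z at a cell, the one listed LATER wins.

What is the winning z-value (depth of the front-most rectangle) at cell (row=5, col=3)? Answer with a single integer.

Answer: 1

Derivation:
Check cell (5,3):
  A: rows 2-8 cols 1-5 z=4 -> covers; best now A (z=4)
  B: rows 4-7 cols 3-5 z=1 -> covers; best now B (z=1)
  C: rows 4-7 cols 3-5 z=5 -> covers; best now B (z=1)
Winner: B at z=1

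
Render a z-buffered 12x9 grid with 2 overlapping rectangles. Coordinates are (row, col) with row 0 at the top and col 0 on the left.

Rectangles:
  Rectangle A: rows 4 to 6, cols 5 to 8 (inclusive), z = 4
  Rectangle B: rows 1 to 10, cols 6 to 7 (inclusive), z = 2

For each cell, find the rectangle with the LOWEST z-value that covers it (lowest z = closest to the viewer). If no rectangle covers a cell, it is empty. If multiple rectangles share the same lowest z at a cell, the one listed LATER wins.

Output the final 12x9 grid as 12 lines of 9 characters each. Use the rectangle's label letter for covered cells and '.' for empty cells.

.........
......BB.
......BB.
......BB.
.....ABBA
.....ABBA
.....ABBA
......BB.
......BB.
......BB.
......BB.
.........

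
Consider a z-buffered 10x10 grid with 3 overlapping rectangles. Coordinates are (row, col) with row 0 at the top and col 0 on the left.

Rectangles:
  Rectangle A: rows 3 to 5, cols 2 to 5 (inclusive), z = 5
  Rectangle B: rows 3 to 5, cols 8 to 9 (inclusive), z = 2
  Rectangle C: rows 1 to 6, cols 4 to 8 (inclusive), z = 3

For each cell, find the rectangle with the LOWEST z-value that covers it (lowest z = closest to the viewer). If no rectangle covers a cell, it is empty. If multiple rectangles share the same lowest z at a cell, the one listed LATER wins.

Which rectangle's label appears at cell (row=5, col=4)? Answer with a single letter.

Answer: C

Derivation:
Check cell (5,4):
  A: rows 3-5 cols 2-5 z=5 -> covers; best now A (z=5)
  B: rows 3-5 cols 8-9 -> outside (col miss)
  C: rows 1-6 cols 4-8 z=3 -> covers; best now C (z=3)
Winner: C at z=3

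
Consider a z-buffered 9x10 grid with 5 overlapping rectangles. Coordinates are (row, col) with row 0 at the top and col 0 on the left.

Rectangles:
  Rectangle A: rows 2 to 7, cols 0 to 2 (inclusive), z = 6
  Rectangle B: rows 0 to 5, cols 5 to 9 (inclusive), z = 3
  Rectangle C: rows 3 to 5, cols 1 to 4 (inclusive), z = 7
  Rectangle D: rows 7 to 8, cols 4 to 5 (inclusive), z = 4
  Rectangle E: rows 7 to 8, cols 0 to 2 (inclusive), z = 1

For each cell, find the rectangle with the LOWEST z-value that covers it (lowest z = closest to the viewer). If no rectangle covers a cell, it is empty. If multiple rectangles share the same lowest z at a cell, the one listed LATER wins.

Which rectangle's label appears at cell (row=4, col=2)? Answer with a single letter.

Answer: A

Derivation:
Check cell (4,2):
  A: rows 2-7 cols 0-2 z=6 -> covers; best now A (z=6)
  B: rows 0-5 cols 5-9 -> outside (col miss)
  C: rows 3-5 cols 1-4 z=7 -> covers; best now A (z=6)
  D: rows 7-8 cols 4-5 -> outside (row miss)
  E: rows 7-8 cols 0-2 -> outside (row miss)
Winner: A at z=6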